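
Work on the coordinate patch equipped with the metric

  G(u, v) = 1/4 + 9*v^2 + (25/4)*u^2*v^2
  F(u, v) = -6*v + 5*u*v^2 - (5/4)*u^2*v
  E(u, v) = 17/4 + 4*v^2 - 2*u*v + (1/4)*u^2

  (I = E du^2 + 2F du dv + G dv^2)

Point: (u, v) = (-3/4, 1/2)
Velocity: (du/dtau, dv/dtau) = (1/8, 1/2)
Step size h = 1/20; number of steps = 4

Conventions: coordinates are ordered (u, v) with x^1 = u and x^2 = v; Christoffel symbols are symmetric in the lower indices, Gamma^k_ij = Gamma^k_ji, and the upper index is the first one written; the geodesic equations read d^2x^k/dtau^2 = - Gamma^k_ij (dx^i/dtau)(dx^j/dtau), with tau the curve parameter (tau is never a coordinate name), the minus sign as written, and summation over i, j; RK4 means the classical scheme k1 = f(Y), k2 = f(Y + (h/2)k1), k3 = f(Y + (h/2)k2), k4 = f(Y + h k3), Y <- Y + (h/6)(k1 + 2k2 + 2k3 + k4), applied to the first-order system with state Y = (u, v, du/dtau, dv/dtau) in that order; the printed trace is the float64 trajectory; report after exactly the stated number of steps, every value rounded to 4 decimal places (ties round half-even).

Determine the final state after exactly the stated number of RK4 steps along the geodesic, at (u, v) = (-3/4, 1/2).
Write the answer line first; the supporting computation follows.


Answer: u = -0.7206, v = 0.5978, du/dtau = 0.1622, dv/dtau = 0.4736

f(Y) = (du/dtau, dv/dtau, -Gamma^u_ij Y'^i Y'^j, -Gamma^v_ij Y'^i Y'^j) with the Gammas evaluated at the stage position; h = 0.050000; intermediate values shown to 6 dp
step 0: u = -0.7500, v = 0.5000, du/dtau = 0.1250, dv/dtau = 0.5000
step 1:
  k1: at (u, v) = (-0.750000, 0.500000), (du/dtau, dv/dtau) = (0.125000, 0.500000); Gamma_uuu = -2.012972, Gamma_uuv = 1.813252, Gamma_uvv = -1.921466, Gamma_vuu = -2.721669, Gamma_vuv = 1.954857, Gamma_vvv = -0.587017; k1 = (0.125000, 0.500000, 0.285163, -0.055077)
  k2: at (u, v) = (-0.746875, 0.512500), (du/dtau, dv/dtau) = (0.132129, 0.498623); Gamma_uuu = -1.974458, Gamma_uuv = 1.837989, Gamma_uvv = -1.887197, Gamma_vuu = -2.617942, Gamma_vuv = 1.950733, Gamma_vvv = -0.546608; k2 = (0.132129, 0.498623, 0.261492, -0.075434)
  k3: at (u, v) = (-0.746697, 0.512466), (du/dtau, dv/dtau) = (0.131537, 0.498114); Gamma_uuu = -1.974395, Gamma_uuv = 1.837916, Gamma_uvv = -1.886851, Gamma_vuu = -2.618128, Gamma_vuv = 1.950857, Gamma_vvv = -0.546265; k3 = (0.131537, 0.498114, 0.261480, -0.074805)
  k4: at (u, v) = (-0.743423, 0.524906), (du/dtau, dv/dtau) = (0.138074, 0.496260); Gamma_uuu = -1.929213, Gamma_uuv = 1.857678, Gamma_uvv = -1.846205, Gamma_vuu = -2.510194, Gamma_vuv = 1.941250, Gamma_vvv = -0.499122; k4 = (0.138074, 0.496260, 0.236873, -0.095255)
  Y <- Y + (h/6)(k1 + 2k2 + 2k3 + k4): u = -0.7434, v = 0.5249, du/dtau = 0.1381, dv/dtau = 0.4962
step 2:
  k1: at (u, v) = (-0.743413, 0.524914), (du/dtau, dv/dtau) = (0.138066, 0.496243); Gamma_uuu = -1.929171, Gamma_uuv = 1.857690, Gamma_uvv = -1.846155, Gamma_vuu = -2.510112, Gamma_vuv = 1.941245, Gamma_vvv = -0.499067; k1 = (0.138066, 0.496243, 0.236846, -0.095260)
  k2: at (u, v) = (-0.739962, 0.537321), (du/dtau, dv/dtau) = (0.143988, 0.493862); Gamma_uuu = -1.877573, Gamma_uuv = 1.872382, Gamma_uvv = -1.799193, Gamma_vuu = -2.398297, Gamma_vuv = 1.926218, Gamma_vvv = -0.445549; k2 = (0.143988, 0.493862, 0.211459, -0.115555)
  k3: at (u, v) = (-0.739814, 0.537261), (du/dtau, dv/dtau) = (0.143353, 0.493354); Gamma_uuu = -1.877654, Gamma_uuv = 1.872301, Gamma_uvv = -1.799007, Gamma_vuu = -2.398715, Gamma_vuv = 1.926378, Gamma_vvv = -0.445379; k3 = (0.143353, 0.493354, 0.211629, -0.114783)
  k4: at (u, v) = (-0.736246, 0.549582), (du/dtau, dv/dtau) = (0.148648, 0.490504); Gamma_uuu = -1.820412, Gamma_uuv = 1.881856, Gamma_uvv = -1.746393, Gamma_vuu = -2.284167, Gamma_vuv = 1.906167, Gamma_vvv = -0.386477; k4 = (0.148648, 0.490504, 0.185975, -0.134511)
  Y <- Y + (h/6)(k1 + 2k2 + 2k3 + k4): u = -0.7362, v = 0.5496, du/dtau = 0.1486, dv/dtau = 0.4905
step 3:
  k1: at (u, v) = (-0.736235, 0.549591), (du/dtau, dv/dtau) = (0.148641, 0.490490); Gamma_uuu = -1.820359, Gamma_uuv = 1.881860, Gamma_uvv = -1.746332, Gamma_vuu = -2.284078, Gamma_vuv = 1.906154, Gamma_vvv = -0.386411; k1 = (0.148641, 0.490490, 0.185950, -0.134516)
  k2: at (u, v) = (-0.732519, 0.561853), (du/dtau, dv/dtau) = (0.153290, 0.487127); Gamma_uuu = -1.757888, Gamma_uuv = 1.886329, Gamma_uvv = -1.688323, Gamma_vuu = -2.167245, Gamma_vuv = 1.880971, Gamma_vvv = -0.322641; k2 = (0.153290, 0.487127, 0.160222, -0.153425)
  k3: at (u, v) = (-0.732403, 0.561769), (du/dtau, dv/dtau) = (0.152647, 0.486654); Gamma_uuu = -1.758161, Gamma_uuv = 1.886284, Gamma_uvv = -1.688354, Gamma_vuu = -2.167921, Gamma_vuv = 1.881209, Gamma_vvv = -0.322697; k3 = (0.152647, 0.486654, 0.160573, -0.152556)
  k4: at (u, v) = (-0.728603, 0.573924), (du/dtau, dv/dtau) = (0.156670, 0.482862); Gamma_uuu = -1.691453, Gamma_uuv = 1.885835, Gamma_uvv = -1.625883, Gamma_vuu = -2.050069, Gamma_vuv = 1.851511, Gamma_vvv = -0.255256; k4 = (0.156670, 0.482862, 0.135274, -0.170299)
  Y <- Y + (h/6)(k1 + 2k2 + 2k3 + k4): u = -0.7286, v = 0.5739, du/dtau = 0.1567, dv/dtau = 0.4828
step 4:
  k1: at (u, v) = (-0.728592, 0.573932), (du/dtau, dv/dtau) = (0.156665, 0.482850); Gamma_uuu = -1.691396, Gamma_uuv = 1.885831, Gamma_uvv = -1.625817, Gamma_vuu = -2.049981, Gamma_vuv = 1.851491, Gamma_vvv = -0.255186; k1 = (0.156665, 0.482850, 0.135253, -0.170305)
  k2: at (u, v) = (-0.724675, 0.586003), (du/dtau, dv/dtau) = (0.160046, 0.478592); Gamma_uuu = -1.620968, Gamma_uuv = 1.880653, Gamma_uvv = -1.559281, Gamma_vuu = -1.931606, Gamma_vuv = 1.817611, Gamma_vvv = -0.184664; k2 = (0.160046, 0.478592, 0.110570, -0.186672)
  k3: at (u, v) = (-0.724591, 0.585897), (du/dtau, dv/dtau) = (0.159429, 0.478183); Gamma_uuu = -1.621453, Gamma_uuv = 1.880683, Gamma_uvv = -1.559557, Gamma_vuu = -1.932532, Gamma_vuv = 1.817956, Gamma_vvv = -0.184963; k3 = (0.159429, 0.478183, 0.111068, -0.185775)
  k4: at (u, v) = (-0.720620, 0.597841), (du/dtau, dv/dtau) = (0.162218, 0.473561); Gamma_uuu = -1.548383, Gamma_uuv = 1.871141, Gamma_uvv = -1.490025, Gamma_vuu = -1.814858, Gamma_vuv = 1.780498, Gamma_vvv = -0.112598; k4 = (0.162218, 0.473561, 0.087415, -0.200548)
  Y <- Y + (h/6)(k1 + 2k2 + 2k3 + k4): u = -0.7206, v = 0.5978, du/dtau = 0.1622, dv/dtau = 0.4736


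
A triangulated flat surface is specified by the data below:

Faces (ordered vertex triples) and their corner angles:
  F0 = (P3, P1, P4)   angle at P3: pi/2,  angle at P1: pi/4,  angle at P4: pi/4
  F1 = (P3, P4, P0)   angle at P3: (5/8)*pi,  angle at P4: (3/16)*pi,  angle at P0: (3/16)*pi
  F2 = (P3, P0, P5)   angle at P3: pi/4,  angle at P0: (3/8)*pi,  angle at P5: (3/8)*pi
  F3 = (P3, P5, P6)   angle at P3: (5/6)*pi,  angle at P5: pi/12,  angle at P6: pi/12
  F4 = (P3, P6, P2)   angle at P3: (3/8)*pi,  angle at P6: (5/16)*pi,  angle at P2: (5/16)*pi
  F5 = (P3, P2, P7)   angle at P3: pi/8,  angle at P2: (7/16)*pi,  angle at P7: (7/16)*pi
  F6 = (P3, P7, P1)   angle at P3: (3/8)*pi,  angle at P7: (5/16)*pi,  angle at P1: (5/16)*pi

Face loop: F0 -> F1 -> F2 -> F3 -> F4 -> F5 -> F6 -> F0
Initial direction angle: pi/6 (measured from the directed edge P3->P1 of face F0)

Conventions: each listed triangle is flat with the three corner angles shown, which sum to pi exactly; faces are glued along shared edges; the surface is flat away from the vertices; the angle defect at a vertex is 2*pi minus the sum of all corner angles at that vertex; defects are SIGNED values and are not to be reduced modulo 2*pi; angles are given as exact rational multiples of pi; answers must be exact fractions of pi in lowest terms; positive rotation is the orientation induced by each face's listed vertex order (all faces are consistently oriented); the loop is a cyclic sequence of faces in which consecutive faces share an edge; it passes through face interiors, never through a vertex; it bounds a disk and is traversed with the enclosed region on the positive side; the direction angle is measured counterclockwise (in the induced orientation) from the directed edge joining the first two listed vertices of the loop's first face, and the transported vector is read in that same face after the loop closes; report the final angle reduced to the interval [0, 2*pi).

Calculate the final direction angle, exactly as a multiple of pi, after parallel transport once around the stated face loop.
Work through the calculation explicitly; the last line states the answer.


enclosed vertex P3: corner angles sum to (37/12)*pi, defect = 2*pi - (37/12)*pi = (-13/12)*pi
by Gauss-Bonnet the loop rotates the vector by the enclosed defect sum (positive orientation, mod 2*pi)
final angle = pi/6 - (13/12)*pi = (13/12)*pi (mod 2*pi)

Answer: final direction angle = (13/12)*pi


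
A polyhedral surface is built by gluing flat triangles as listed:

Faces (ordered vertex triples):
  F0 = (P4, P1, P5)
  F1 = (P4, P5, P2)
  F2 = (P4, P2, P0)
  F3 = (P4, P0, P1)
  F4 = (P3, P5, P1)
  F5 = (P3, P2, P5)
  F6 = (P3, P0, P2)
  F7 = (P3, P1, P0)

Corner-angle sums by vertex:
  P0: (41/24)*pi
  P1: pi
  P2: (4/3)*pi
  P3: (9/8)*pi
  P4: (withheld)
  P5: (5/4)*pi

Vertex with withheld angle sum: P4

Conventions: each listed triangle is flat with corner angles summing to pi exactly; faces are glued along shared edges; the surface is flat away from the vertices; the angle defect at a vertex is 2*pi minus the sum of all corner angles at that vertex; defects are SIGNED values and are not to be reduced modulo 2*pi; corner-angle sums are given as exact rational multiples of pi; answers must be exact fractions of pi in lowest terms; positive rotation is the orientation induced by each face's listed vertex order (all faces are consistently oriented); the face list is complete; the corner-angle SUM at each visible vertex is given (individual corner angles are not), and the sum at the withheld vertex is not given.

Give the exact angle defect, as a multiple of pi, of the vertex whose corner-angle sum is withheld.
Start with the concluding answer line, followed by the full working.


Answer: defect(P4) = (5/12)*pi

V = 6, E = 12, F = 8; chi = V - E + F = 2
Gauss-Bonnet: total defect = 2*pi*chi = 4*pi; visible defects sum to (43/12)*pi


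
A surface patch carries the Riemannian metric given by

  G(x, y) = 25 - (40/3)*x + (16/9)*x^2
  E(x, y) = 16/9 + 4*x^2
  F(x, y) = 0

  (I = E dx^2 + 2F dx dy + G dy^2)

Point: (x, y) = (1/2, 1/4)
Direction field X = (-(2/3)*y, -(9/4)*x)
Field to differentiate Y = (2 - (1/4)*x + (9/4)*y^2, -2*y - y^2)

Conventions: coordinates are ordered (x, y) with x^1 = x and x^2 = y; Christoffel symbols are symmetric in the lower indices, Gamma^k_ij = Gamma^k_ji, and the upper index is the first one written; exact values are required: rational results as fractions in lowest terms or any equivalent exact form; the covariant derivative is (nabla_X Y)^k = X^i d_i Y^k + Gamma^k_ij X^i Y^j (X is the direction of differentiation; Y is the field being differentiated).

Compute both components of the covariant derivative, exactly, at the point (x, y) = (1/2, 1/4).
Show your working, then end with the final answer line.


E = 25/9, F = 0, G = 169/9 at the point
E_x = 4, E_y = 0, F_x = 0, F_y = 0, G_x = -104/9, G_y = 0
EG - F^2 = 4225/81;  g^inv = (81/4225) * [[169/9, 0], [0, 25/9]]
first-kind symbols [ij,l] = (1/2)(d_i g_jl + d_j g_il - d_l g_ij): [xx,x] = E_x/2 = 2, [xx,y] = F_x - E_y/2 = 0, [xy,x] = E_y/2 = 0, [xy,y] = G_x/2 = -52/9, [yy,x] = F_y - G_x/2 = 52/9, [yy,y] = G_y/2 = 0
Gamma^x_ij = (G*[ij,x] - F*[ij,y])/(EG - F^2), Gamma^y_ij = (E*[ij,y] - F*[ij,x])/(EG - F^2)
Gamma_xxx = 18/25, Gamma_xxy = 0, Gamma_xyy = 52/25, Gamma_yxx = 0, Gamma_yxy = -4/13, Gamma_yyy = 0
X = (-1/6, -9/8), Y = (129/64, -9/16) at the point

Answer: (nabla_X Y)^x = -359/2400, (nabla_X Y)^y = 5793/1664


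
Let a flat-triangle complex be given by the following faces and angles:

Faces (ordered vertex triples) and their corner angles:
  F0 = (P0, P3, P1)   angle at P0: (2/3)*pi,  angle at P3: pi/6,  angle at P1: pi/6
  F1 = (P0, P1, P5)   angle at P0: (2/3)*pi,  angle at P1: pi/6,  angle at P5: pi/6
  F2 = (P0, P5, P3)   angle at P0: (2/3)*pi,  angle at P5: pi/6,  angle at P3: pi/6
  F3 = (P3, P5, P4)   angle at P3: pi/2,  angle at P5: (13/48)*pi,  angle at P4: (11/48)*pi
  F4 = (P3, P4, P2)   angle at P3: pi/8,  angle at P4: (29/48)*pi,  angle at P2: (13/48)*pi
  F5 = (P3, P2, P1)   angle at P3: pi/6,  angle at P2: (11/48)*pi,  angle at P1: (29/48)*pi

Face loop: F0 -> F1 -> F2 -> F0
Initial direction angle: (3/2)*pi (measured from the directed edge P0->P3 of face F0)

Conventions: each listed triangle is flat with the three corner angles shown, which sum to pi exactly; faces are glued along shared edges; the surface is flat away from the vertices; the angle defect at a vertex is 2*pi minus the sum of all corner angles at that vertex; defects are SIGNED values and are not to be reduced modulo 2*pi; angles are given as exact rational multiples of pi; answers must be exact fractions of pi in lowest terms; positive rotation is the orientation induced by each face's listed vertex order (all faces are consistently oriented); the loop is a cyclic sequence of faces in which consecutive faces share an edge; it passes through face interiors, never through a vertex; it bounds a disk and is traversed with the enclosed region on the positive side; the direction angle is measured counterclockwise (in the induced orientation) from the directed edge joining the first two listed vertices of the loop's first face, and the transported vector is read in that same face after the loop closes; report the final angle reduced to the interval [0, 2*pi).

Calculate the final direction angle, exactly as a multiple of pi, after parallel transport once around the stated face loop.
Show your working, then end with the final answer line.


enclosed vertex P0: corner angles sum to 2*pi, defect = 2*pi - 2*pi = 0
the rotation equals the total enclosed defect, so the final angle is initial + defects (mod 2*pi)
final angle = (3/2)*pi + 0 = (3/2)*pi (mod 2*pi)

Answer: final direction angle = (3/2)*pi


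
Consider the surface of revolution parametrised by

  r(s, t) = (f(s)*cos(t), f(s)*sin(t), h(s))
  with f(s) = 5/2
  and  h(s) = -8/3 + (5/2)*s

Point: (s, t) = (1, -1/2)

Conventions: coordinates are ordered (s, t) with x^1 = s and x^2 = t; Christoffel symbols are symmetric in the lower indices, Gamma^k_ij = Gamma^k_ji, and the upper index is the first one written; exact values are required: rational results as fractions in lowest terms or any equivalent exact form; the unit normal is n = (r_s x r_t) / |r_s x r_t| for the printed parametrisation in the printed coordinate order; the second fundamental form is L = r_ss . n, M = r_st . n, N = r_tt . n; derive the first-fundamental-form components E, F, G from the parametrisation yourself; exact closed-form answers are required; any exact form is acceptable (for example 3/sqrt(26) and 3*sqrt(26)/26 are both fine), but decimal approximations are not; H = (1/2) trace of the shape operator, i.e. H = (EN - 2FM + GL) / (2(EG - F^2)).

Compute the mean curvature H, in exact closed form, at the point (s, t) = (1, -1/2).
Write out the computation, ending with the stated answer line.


f = 5/2, f' = 0, f'' = 0, h' = 5/2, h'' = 0
E = 25/4, F = 0, G = 25/4; answer radicand W^2 = 25/4
unnormalised second-form numerators: l = 0, m = 0, n = 25/4; L = l/sqrt(25/4), and similarly M = m/sqrt(W^2), N = n/sqrt(W^2)
H = (E*n - 2*F*m + G*l) / (2*(EG - F^2)*sqrt(W^2)); E*n - 2*F*m + G*l = 625/16, EG - F^2 = 625/16, so H = (1/2)/sqrt(25/4)

Answer: H = 1/5


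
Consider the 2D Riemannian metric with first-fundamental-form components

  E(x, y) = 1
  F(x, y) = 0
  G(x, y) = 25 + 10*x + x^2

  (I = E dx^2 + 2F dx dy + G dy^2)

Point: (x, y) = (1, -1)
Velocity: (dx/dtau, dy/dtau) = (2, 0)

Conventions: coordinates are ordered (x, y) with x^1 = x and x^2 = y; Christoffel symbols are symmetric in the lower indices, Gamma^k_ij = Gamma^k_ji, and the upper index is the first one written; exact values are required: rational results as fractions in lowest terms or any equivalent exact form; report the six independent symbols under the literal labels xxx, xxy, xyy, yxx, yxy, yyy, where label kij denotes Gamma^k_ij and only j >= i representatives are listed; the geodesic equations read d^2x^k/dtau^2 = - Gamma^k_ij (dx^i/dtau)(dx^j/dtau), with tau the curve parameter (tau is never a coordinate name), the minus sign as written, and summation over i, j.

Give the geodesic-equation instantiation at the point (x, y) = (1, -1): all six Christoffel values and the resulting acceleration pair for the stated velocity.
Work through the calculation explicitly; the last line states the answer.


E = 1, F = 0, G = 36 at the point
E_x = 0, E_y = 0, F_x = 0, F_y = 0, G_x = 12, G_y = 0
EG - F^2 = 36;  g^inv = (1/36) * [[36, 0], [0, 1]]
first-kind symbols [ij,l] = (1/2)(d_i g_jl + d_j g_il - d_l g_ij): [xx,x] = E_x/2 = 0, [xx,y] = F_x - E_y/2 = 0, [xy,x] = E_y/2 = 0, [xy,y] = G_x/2 = 6, [yy,x] = F_y - G_x/2 = -6, [yy,y] = G_y/2 = 0
Gamma^x_ij = (G*[ij,x] - F*[ij,y])/(EG - F^2), Gamma^y_ij = (E*[ij,y] - F*[ij,x])/(EG - F^2)
Gamma_xxx = 0, Gamma_xxy = 0, Gamma_xyy = -6, Gamma_yxx = 0, Gamma_yxy = 1/6, Gamma_yyy = 0
d^2x/dtau^2 = -(Gamma_xxx*(2)^2 + 2*Gamma_xxy*(2)*(0) + Gamma_xyy*(0)^2) = 0
d^2y/dtau^2 = -(Gamma_yxx*(2)^2 + 2*Gamma_yxy*(2)*(0) + Gamma_yyy*(0)^2) = 0

Answer: Gamma_xxx = 0, Gamma_xxy = 0, Gamma_xyy = -6, Gamma_yxx = 0, Gamma_yxy = 1/6, Gamma_yyy = 0; accelerations (d^2x/dtau^2, d^2y/dtau^2) = (0, 0)


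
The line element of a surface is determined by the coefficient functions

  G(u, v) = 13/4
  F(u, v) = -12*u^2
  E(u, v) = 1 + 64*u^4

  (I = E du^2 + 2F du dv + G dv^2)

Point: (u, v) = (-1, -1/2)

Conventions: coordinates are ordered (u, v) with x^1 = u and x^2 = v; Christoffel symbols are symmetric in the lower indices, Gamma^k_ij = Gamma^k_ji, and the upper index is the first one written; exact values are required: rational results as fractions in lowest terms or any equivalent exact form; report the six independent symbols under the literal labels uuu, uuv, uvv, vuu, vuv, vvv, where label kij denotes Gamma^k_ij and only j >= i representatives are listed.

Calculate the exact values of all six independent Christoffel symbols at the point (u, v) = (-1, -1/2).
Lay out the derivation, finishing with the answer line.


E = 65, F = -12, G = 13/4 at the point
E_u = -256, E_v = 0, F_u = 24, F_v = 0, G_u = 0, G_v = 0
EG - F^2 = 269/4;  g^inv = (4/269) * [[13/4, 12], [12, 65]]
first-kind symbols [ij,l] = (1/2)(d_i g_jl + d_j g_il - d_l g_ij): [uu,u] = E_u/2 = -128, [uu,v] = F_u - E_v/2 = 24, [uv,u] = E_v/2 = 0, [uv,v] = G_u/2 = 0, [vv,u] = F_v - G_u/2 = 0, [vv,v] = G_v/2 = 0
Gamma^u_ij = (G*[ij,u] - F*[ij,v])/(EG - F^2), Gamma^v_ij = (E*[ij,v] - F*[ij,u])/(EG - F^2)

Answer: Gamma_uuu = -512/269, Gamma_uuv = 0, Gamma_uvv = 0, Gamma_vuu = 96/269, Gamma_vuv = 0, Gamma_vvv = 0


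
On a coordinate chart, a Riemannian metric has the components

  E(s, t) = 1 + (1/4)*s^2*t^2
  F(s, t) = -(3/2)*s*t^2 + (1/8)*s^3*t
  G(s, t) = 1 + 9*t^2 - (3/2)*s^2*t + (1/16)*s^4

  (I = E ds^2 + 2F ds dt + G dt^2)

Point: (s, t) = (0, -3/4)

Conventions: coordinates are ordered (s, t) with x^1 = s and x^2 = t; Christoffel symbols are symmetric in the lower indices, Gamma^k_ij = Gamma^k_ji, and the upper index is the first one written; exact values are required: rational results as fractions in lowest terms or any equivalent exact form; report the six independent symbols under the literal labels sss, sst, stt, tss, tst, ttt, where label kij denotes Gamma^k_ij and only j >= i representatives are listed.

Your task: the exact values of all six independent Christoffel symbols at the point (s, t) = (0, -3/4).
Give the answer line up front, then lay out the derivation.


Answer: Gamma_sss = 0, Gamma_sst = 0, Gamma_stt = 0, Gamma_tss = -27/194, Gamma_tst = 0, Gamma_ttt = -108/97

E = 1, F = 0, G = 97/16 at the point
E_s = 0, E_t = 0, F_s = -27/32, F_t = 0, G_s = 0, G_t = -27/2
EG - F^2 = 97/16;  g^inv = (16/97) * [[97/16, 0], [0, 1]]
first-kind symbols [ij,l] = (1/2)(d_i g_jl + d_j g_il - d_l g_ij): [ss,s] = E_s/2 = 0, [ss,t] = F_s - E_t/2 = -27/32, [st,s] = E_t/2 = 0, [st,t] = G_s/2 = 0, [tt,s] = F_t - G_s/2 = 0, [tt,t] = G_t/2 = -27/4
Gamma^s_ij = (G*[ij,s] - F*[ij,t])/(EG - F^2), Gamma^t_ij = (E*[ij,t] - F*[ij,s])/(EG - F^2)


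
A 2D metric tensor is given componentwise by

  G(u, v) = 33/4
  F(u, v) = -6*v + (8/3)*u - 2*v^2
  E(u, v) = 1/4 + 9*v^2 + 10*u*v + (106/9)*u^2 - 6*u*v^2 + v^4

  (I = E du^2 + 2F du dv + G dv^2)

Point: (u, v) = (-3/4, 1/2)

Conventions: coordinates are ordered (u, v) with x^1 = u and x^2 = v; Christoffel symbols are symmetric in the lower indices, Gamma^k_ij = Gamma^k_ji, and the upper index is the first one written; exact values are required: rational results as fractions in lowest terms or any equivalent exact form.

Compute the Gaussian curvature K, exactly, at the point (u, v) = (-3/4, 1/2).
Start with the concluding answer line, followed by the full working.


Answer: K = -853888/637593

E = 105/16, F = -11/2, G = 33/4, EG - F^2 = 1529/64 at the point
E_u = -85/6, E_v = 13/2, F_u = 8/3, F_v = -8, G_u = 0, G_v = 0
E_vv = 30, F_uv = 0, G_uu = 0
K follows from Brioschi's formula, (det M1 - det M2)/(EG - F^2)^2.
M1 = [[-E_vv/2 + F_uv - G_uu/2, E_u/2, F_u - E_v/2], [F_v - G_u/2, E, F], [G_v/2, F, G]] = [[-15, -85/12, -7/12], [-8, 105/16, -11/2], [0, -11/2, 33/4]]; det M1 = -163493/192
M2 = [[0, E_v/2, G_u/2], [E_v/2, E, F], [G_u/2, F, G]] = [[0, 13/4, 0], [13/4, 105/16, -11/2], [0, -11/2, 33/4]]; det M2 = -5577/64
det M1 - det M2 = -73381/96; K = -73381/96 / (1529/64)^2 = -853888/637593


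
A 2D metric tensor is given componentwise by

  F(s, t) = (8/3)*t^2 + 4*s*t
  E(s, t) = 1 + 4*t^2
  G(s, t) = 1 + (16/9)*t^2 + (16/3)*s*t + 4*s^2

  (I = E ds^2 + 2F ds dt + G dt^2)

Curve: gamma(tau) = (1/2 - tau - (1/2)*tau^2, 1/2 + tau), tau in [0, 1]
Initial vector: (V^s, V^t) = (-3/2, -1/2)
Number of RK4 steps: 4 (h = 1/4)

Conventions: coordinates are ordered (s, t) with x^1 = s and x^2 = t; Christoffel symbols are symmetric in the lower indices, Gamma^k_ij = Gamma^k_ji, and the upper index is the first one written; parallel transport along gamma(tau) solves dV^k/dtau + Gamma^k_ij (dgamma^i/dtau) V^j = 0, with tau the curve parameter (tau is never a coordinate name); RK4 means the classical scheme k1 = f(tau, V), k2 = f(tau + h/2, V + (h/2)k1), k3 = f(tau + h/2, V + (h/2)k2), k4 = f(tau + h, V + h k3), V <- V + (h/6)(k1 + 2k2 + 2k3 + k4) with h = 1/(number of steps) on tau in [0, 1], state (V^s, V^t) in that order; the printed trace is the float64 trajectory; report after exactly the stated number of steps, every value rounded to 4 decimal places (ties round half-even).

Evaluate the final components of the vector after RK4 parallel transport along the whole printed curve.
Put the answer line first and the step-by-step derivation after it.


Answer: V^s = -0.8907, V^t = -0.1048

gamma'(tau) = (-1 - tau, 1); f(tau, V)^k = -Gamma^k_ij(gamma(tau)) gamma'^i(tau) V^j; h = 1/4; intermediate values shown to 6 dp
curve data and Christoffel symbols at the stage parameters:
  tau = 0.000000: gamma = (0.500000, 0.500000), gamma' = (-1.000000, 1.000000); Gamma_sss = 0.000000, Gamma_sst = 0.418605, Gamma_stt = 0.279070, Gamma_tss = 0.000000, Gamma_tst = 0.697674, Gamma_ttt = 0.465116
  tau = 0.125000: gamma = (0.367188, 0.625000), gamma' = (-1.125000, 1.000000); Gamma_sss = 0.000000, Gamma_sst = 0.497987, Gamma_stt = 0.331991, Gamma_tss = 0.000000, Gamma_tst = 0.624559, Gamma_ttt = 0.416373
  tau = 0.250000: gamma = (0.218750, 0.750000), gamma' = (-1.250000, 1.000000); Gamma_sss = 0.000000, Gamma_sst = 0.564291, Gamma_stt = 0.376194, Gamma_tss = 0.000000, Gamma_tst = 0.540779, Gamma_ttt = 0.360519
  tau = 0.375000: gamma = (0.054688, 0.875000), gamma' = (-1.375000, 1.000000); Gamma_sss = 0.000000, Gamma_sst = 0.615030, Gamma_stt = 0.410020, Gamma_tss = 0.000000, Gamma_tst = 0.448459, Gamma_ttt = 0.298973
  tau = 0.500000: gamma = (-0.125000, 1.000000), gamma' = (-1.500000, 1.000000); Gamma_sss = 0.000000, Gamma_sst = 0.647919, Gamma_stt = 0.431946, Gamma_tss = 0.000000, Gamma_tst = 0.350956, Gamma_ttt = 0.233971
  tau = 0.625000: gamma = (-0.320312, 1.125000), gamma' = (-1.625000, 1.000000); Gamma_sss = 0.000000, Gamma_sst = 0.661665, Gamma_stt = 0.441110, Gamma_tss = 0.000000, Gamma_tst = 0.252719, Gamma_ttt = 0.168479
  tau = 0.750000: gamma = (-0.531250, 1.250000), gamma' = (-1.750000, 1.000000); Gamma_sss = 0.000000, Gamma_sst = 0.656597, Gamma_stt = 0.437732, Gamma_tss = 0.000000, Gamma_tst = 0.158678, Gamma_ttt = 0.105785
  tau = 0.875000: gamma = (-0.757812, 1.375000), gamma' = (-1.875000, 1.000000); Gamma_sss = 0.000000, Gamma_sst = 0.634852, Gamma_stt = 0.423235, Gamma_tss = 0.000000, Gamma_tst = 0.073345, Gamma_ttt = 0.048896
  tau = 1.000000: gamma = (-1.000000, 1.500000), gamma' = (-2.000000, 1.000000); Gamma_sss = 0.000000, Gamma_sst = 0.600000, Gamma_stt = 0.400000, Gamma_tss = 0.000000, Gamma_tst = 0.000000, Gamma_ttt = 0.000000
step 0: V^s = -1.5000, V^t = -0.5000
step 1: k1 = (0.558140, 0.930233), k2 = (0.624655, 0.783422), k3 = (0.616326, 0.772976), k4 = (0.658515, 0.631077); V <- V + (h/6)(k1 + 2k2 + 2k3 + k4): V^s = -1.3459, V^t = -0.3052
step 2: k1 = (0.658996, 0.631538), k2 = (0.678512, 0.494748), k3 = (0.669563, 0.488223), k4 = (0.664663, 0.360026); V <- V + (h/6)(k1 + 2k2 + 2k3 + k4): V^s = -1.1784, V^t = -0.1820
step 3: k1 = (0.665231, 0.360333), k2 = (0.637830, 0.243616), k3 = (0.630845, 0.240948), k4 = (0.583557, 0.141026); V <- V + (h/6)(k1 + 2k2 + 2k3 + k4): V^s = -1.0206, V^t = -0.1207
step 4: k1 = (0.584263, 0.141197), k2 = (0.522506, 0.060365), k3 = (0.519656, 0.060036), k4 = (0.449848, 0.000000); V <- V + (h/6)(k1 + 2k2 + 2k3 + k4): V^s = -0.8907, V^t = -0.1048


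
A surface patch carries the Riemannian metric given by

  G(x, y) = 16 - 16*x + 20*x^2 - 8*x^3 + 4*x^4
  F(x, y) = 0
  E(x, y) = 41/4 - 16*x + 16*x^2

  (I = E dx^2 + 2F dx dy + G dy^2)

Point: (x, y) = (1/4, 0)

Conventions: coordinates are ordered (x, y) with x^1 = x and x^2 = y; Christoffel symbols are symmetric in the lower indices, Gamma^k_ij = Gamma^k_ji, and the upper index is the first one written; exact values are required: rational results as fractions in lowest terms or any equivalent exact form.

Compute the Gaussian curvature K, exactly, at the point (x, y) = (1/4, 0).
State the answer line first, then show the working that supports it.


Answer: K = -3200/24389

E = 29/4, F = 0, G = 841/64, EG - F^2 = 24389/256 at the point
E_x = -8, E_y = 0, F_x = 0, F_y = 0, G_x = -29/4, G_y = 0
E_yy = 0, F_xy = 0, G_xx = 31
K follows from Brioschi's formula, (det M1 - det M2)/(EG - F^2)^2.
M1 = [[-E_yy/2 + F_xy - G_xx/2, E_x/2, F_x - E_y/2], [F_y - G_x/2, E, F], [G_y/2, F, G]] = [[-31/2, -4, 0], [29/8, 29/4, 0], [0, 0, 841/64]]; det M1 = -658503/512
M2 = [[0, E_y/2, G_x/2], [E_y/2, E, F], [G_x/2, F, G]] = [[0, 0, -29/8], [0, 29/4, 0], [-29/8, 0, 841/64]]; det M2 = -24389/256
det M1 - det M2 = -609725/512; K = -609725/512 / (24389/256)^2 = -3200/24389


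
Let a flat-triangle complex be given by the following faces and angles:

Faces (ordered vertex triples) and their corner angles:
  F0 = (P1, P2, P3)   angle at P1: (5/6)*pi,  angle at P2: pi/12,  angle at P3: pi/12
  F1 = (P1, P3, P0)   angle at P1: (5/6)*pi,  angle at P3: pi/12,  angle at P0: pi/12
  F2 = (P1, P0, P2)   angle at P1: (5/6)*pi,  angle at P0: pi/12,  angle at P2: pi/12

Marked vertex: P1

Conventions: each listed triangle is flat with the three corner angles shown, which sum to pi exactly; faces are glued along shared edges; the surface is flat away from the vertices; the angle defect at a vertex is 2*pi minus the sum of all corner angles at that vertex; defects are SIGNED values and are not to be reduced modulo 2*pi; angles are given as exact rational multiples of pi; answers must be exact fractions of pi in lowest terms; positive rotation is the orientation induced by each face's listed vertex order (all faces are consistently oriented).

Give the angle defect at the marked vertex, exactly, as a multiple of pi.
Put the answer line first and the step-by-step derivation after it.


Answer: defect(P1) = -pi/2

Sum of corner angles at P1: (5/2)*pi
defect = 2*pi - (5/2)*pi


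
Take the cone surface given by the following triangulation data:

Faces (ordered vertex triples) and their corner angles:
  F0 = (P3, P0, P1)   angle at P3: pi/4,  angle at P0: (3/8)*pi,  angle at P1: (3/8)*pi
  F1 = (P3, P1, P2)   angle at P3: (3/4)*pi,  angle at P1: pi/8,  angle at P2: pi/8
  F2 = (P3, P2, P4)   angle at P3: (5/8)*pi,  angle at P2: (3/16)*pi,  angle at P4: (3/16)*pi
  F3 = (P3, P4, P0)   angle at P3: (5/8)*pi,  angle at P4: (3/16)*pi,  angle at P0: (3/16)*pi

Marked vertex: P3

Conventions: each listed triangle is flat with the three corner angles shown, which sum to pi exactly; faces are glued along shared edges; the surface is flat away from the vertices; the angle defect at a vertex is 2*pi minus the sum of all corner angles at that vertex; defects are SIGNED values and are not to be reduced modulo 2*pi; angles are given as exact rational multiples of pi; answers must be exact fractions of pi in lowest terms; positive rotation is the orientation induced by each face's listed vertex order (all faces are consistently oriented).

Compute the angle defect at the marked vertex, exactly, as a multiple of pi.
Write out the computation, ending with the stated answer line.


Sum of corner angles at P3: (9/4)*pi
defect = 2*pi - (9/4)*pi

Answer: defect(P3) = -pi/4


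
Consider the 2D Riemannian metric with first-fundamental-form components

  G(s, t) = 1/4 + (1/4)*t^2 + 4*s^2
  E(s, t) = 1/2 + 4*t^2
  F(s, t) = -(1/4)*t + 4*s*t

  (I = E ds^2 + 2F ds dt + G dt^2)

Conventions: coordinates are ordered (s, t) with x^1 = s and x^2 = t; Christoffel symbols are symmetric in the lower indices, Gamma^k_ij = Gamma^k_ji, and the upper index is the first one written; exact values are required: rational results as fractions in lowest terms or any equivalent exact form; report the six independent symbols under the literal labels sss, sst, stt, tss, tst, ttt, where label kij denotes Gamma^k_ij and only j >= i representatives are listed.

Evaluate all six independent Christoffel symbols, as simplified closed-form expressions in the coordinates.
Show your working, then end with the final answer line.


E = 1/2 + 4*t^2; F = -(1/4)*t + 4*s*t; G = 1/4 + (1/4)*t^2 + 4*s^2
Gamma^k_ij = (1/2) g^{kl} (d_i g_jl + d_j g_il - d_l g_ij), with g^inv = (1/(EG-F^2)) [[G, -F], [-F, E]]
first partials: E_s = 0, E_t = 8*t, F_s = 4*t, F_t = -1/4 + 4*s, G_s = 8*s, G_t = (1/2)*t
D = EG - F^2 = 1/8 + (17/16)*t^2 + 2*s^2 + 2*s*t^2 + t^4
expanded: Gamma^s_ss = (G E_s - 2F F_s + F E_t)/(2D), Gamma^s_st = (G E_t - F G_s)/(2D), Gamma^s_tt = (2G F_t - G G_s - F G_t)/(2D), Gamma^t_ss = (2E F_s - E E_t - F E_s)/(2D), Gamma^t_st = (E G_s - F E_t)/(2D), Gamma^t_tt = (E G_t - 2F F_t + F G_s)/(2D); substitute and cancel common factors

Answer: Gamma_sss = 0, Gamma_sst = (16*s*t + 16*t^3 + 16*t)/(32*s^2 + 32*s*t^2 + 16*t^4 + 17*t^2 + 2), Gamma_stt = (-16*s^2 - 16*s*t^2 - 1)/(32*s^2 + 32*s*t^2 + 16*t^4 + 17*t^2 + 2), Gamma_tss = 0, Gamma_tst = (32*s + 16*t^2)/(32*s^2 + 32*s*t^2 + 16*t^4 + 17*t^2 + 2), Gamma_ttt = (16*s*t + 16*t^3 + t)/(32*s^2 + 32*s*t^2 + 16*t^4 + 17*t^2 + 2)


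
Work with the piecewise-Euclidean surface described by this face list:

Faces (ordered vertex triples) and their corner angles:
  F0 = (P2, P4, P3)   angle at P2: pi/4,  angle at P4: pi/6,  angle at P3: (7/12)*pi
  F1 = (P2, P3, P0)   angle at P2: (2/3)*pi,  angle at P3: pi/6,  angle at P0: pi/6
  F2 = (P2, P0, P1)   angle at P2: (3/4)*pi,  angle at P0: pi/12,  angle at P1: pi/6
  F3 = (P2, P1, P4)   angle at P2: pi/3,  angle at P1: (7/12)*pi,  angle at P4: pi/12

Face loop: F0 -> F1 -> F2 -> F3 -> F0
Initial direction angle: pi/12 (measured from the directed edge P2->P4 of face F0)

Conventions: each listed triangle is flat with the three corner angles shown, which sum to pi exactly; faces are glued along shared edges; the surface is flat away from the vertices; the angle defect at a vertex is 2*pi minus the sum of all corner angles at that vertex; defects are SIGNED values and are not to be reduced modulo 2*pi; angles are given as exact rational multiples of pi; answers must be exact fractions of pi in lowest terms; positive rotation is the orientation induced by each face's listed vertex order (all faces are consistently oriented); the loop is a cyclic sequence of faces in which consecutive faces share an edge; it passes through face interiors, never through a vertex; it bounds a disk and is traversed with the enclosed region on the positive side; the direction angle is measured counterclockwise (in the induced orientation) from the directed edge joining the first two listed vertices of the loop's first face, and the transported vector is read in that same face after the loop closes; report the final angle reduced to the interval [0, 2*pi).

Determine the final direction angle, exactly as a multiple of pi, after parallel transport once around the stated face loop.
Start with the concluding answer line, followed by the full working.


Answer: final direction angle = pi/12

enclosed vertex P2: corner angles sum to 2*pi, defect = 2*pi - 2*pi = 0
summing the enclosed defects onto the initial angle, mod 2*pi in the induced orientation:
final angle = pi/12 + 0 = pi/12 (mod 2*pi)


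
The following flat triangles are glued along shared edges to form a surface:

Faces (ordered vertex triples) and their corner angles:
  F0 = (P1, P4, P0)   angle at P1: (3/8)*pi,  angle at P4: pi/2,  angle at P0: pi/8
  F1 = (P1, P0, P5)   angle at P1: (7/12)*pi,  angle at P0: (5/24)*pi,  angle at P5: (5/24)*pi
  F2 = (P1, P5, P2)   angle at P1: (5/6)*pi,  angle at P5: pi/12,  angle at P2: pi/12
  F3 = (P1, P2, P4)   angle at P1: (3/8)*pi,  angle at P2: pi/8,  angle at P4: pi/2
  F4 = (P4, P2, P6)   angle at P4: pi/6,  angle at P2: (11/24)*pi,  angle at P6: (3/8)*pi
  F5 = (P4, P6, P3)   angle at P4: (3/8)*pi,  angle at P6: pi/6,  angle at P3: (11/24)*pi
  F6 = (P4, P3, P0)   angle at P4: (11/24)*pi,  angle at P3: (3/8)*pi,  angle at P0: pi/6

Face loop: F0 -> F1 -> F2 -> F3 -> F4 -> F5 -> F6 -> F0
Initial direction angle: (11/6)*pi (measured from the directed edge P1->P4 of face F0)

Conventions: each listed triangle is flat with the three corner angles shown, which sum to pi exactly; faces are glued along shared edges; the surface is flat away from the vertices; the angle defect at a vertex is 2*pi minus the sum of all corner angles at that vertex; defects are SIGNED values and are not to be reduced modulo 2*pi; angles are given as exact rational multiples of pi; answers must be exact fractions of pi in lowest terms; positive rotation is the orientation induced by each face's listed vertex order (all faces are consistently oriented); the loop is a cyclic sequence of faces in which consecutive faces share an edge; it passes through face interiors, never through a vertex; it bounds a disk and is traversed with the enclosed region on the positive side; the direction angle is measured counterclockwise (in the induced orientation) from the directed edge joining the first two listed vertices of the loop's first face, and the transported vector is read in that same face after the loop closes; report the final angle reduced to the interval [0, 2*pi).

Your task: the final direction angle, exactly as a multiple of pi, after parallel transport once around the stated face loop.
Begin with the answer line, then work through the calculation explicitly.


Answer: final direction angle = (5/3)*pi

enclosed vertex P1: corner angles sum to (13/6)*pi, defect = 2*pi - (13/6)*pi = -pi/6
enclosed vertex P4: corner angles sum to 2*pi, defect = 2*pi - 2*pi = 0
the rotation equals the total enclosed defect, so the final angle is initial + defects (mod 2*pi)
final angle = (11/6)*pi - pi/6 = (5/3)*pi (mod 2*pi)


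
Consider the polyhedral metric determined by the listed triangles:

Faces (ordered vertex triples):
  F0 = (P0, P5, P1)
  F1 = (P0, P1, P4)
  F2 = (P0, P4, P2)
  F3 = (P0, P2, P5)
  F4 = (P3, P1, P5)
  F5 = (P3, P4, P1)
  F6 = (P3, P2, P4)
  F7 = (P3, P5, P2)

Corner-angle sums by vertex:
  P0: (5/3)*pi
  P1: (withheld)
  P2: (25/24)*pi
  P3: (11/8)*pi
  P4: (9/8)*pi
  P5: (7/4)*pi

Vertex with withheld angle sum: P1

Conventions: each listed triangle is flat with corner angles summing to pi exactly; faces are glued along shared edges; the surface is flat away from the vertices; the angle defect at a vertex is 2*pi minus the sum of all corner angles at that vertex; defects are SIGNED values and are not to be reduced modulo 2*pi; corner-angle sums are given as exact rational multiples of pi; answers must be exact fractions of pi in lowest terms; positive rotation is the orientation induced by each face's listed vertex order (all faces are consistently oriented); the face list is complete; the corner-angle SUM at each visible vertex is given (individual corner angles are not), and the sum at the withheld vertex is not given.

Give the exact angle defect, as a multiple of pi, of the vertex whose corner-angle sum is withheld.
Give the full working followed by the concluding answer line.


V = 6, E = 12, F = 8; chi = V - E + F = 2
Gauss-Bonnet: total defect = 2*pi*chi = 4*pi; visible defects sum to (73/24)*pi

Answer: defect(P1) = (23/24)*pi


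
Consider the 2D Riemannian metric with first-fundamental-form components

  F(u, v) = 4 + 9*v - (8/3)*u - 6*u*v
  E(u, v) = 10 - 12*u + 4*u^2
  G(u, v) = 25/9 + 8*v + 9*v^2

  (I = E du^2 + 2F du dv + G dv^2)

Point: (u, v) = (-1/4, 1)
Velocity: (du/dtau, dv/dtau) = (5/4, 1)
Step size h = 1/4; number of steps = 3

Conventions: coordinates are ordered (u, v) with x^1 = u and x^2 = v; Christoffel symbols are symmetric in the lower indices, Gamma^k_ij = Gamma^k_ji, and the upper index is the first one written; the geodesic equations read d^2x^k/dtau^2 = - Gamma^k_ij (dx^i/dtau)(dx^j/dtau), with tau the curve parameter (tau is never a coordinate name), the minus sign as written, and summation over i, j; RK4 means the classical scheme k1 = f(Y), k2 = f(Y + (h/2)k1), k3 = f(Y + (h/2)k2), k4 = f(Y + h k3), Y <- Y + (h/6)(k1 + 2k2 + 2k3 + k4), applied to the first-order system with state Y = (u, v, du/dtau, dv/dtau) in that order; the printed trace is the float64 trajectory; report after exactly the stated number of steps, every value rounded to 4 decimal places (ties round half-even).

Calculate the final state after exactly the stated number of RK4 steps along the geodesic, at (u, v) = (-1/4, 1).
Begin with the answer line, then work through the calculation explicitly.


Answer: u = 0.6902, v = 1.7545, du/dtau = 1.2558, dv/dtau = 1.0114

f(Y) = (du/dtau, dv/dtau, -Gamma^u_ij Y'^i Y'^j, -Gamma^v_ij Y'^i Y'^j) with the Gammas evaluated at the stage position; h = 0.250000; intermediate values shown to 6 dp
step 0: u = -0.2500, v = 1.0000, du/dtau = 1.2500, dv/dtau = 1.0000
step 1:
  k1: at (u, v) = (-0.250000, 1.000000), (du/dtau, dv/dtau) = (1.250000, 1.000000); Gamma_uuu = -0.218560, Gamma_uuv = 0.000000, Gamma_uvv = 0.327840, Gamma_vuu = -0.270598, Gamma_vuv = 0.000000, Gamma_vvv = 0.405898; k1 = (1.250000, 1.000000, 0.013660, 0.016912)
  k2: at (u, v) = (-0.093750, 1.125000), (du/dtau, dv/dtau) = (1.251708, 1.002114); Gamma_uuu = -0.191277, Gamma_uuv = 0.000000, Gamma_uvv = 0.286916, Gamma_vuu = -0.282540, Gamma_vuv = 0.000000, Gamma_vvv = 0.423811; k2 = (1.251708, 1.002114, 0.011558, 0.017072)
  k3: at (u, v) = (-0.093537, 1.125264), (du/dtau, dv/dtau) = (1.251445, 1.002134); Gamma_uuu = -0.191225, Gamma_uuv = 0.000000, Gamma_uvv = 0.286837, Gamma_vuu = -0.282548, Gamma_vuv = 0.000000, Gamma_vvv = 0.423822; k3 = (1.251445, 1.002134, 0.011417, 0.016870)
  k4: at (u, v) = (0.062861, 1.250533), (du/dtau, dv/dtau) = (1.252854, 1.004217); Gamma_uuu = -0.163692, Gamma_uuv = 0.000000, Gamma_uvv = 0.245539, Gamma_vuu = -0.289591, Gamma_vuv = 0.000000, Gamma_vvv = 0.434387; k4 = (1.252854, 1.004217, 0.009325, 0.016497)
  Y <- Y + (h/6)(k1 + 2k2 + 2k3 + k4): u = 0.0629, v = 1.2505, du/dtau = 1.2529, dv/dtau = 1.0042
step 2:
  k1: at (u, v) = (0.062882, 1.250530), (du/dtau, dv/dtau) = (1.252872, 1.004220); Gamma_uuu = -0.163692, Gamma_uuv = 0.000000, Gamma_uvv = 0.245538, Gamma_vuu = -0.289593, Gamma_vuv = 0.000000, Gamma_vvv = 0.434390; k1 = (1.252872, 1.004220, 0.009331, 0.016507)
  k2: at (u, v) = (0.219491, 1.376057), (du/dtau, dv/dtau) = (1.254039, 1.006284); Gamma_uuu = -0.137001, Gamma_uuv = 0.000000, Gamma_uvv = 0.205502, Gamma_vuu = -0.292162, Gamma_vuv = 0.000000, Gamma_vvv = 0.438243; k2 = (1.254039, 1.006284, 0.007357, 0.015690)
  k3: at (u, v) = (0.219636, 1.376315), (du/dtau, dv/dtau) = (1.253792, 1.006182); Gamma_uuu = -0.136960, Gamma_uuv = 0.000000, Gamma_uvv = 0.205440, Gamma_vuu = -0.292149, Gamma_vuv = 0.000000, Gamma_vvv = 0.438223; k3 = (1.253792, 1.006182, 0.007313, 0.015598)
  k4: at (u, v) = (0.376330, 1.502075), (du/dtau, dv/dtau) = (1.254700, 1.008120); Gamma_uuu = -0.111944, Gamma_uuv = 0.000000, Gamma_uvv = 0.167917, Gamma_vuu = -0.290880, Gamma_vuv = 0.000000, Gamma_vvv = 0.436320; k4 = (1.254700, 1.008120, 0.005576, 0.014490)
  Y <- Y + (h/6)(k1 + 2k2 + 2k3 + k4): u = 0.3763, v = 1.5021, du/dtau = 1.2547, dv/dtau = 1.0081
step 3:
  k1: at (u, v) = (0.376350, 1.502083), (du/dtau, dv/dtau) = (1.254716, 1.008119); Gamma_uuu = -0.111942, Gamma_uuv = 0.000000, Gamma_uvv = 0.167913, Gamma_vuu = -0.290880, Gamma_vuv = 0.000000, Gamma_vvv = 0.436321; k1 = (1.254716, 1.008119, 0.005581, 0.014502)
  k2: at (u, v) = (0.533189, 1.628098), (du/dtau, dv/dtau) = (1.255413, 1.009932); Gamma_uuu = -0.089112, Gamma_uuv = 0.000000, Gamma_uvv = 0.133667, Gamma_vuu = -0.286541, Gamma_vuv = 0.000000, Gamma_vvv = 0.429812; k2 = (1.255413, 1.009932, 0.004110, 0.013215)
  k3: at (u, v) = (0.533276, 1.628324), (du/dtau, dv/dtau) = (1.255230, 1.009771); Gamma_uuu = -0.089088, Gamma_uuv = 0.000000, Gamma_uvv = 0.133631, Gamma_vuu = -0.286521, Gamma_vuv = 0.000000, Gamma_vvv = 0.429782; k3 = (1.255230, 1.009771, 0.004111, 0.013221)
  k4: at (u, v) = (0.690157, 1.754526), (du/dtau, dv/dtau) = (1.255744, 1.011425); Gamma_uuu = -0.068714, Gamma_uuv = 0.000000, Gamma_uvv = 0.103071, Gamma_vuu = -0.279870, Gamma_vuv = 0.000000, Gamma_vvv = 0.419806; k4 = (1.255744, 1.011425, 0.002915, 0.011873)
  Y <- Y + (h/6)(k1 + 2k2 + 2k3 + k4): u = 0.6902, v = 1.7545, du/dtau = 1.2558, dv/dtau = 1.0114
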